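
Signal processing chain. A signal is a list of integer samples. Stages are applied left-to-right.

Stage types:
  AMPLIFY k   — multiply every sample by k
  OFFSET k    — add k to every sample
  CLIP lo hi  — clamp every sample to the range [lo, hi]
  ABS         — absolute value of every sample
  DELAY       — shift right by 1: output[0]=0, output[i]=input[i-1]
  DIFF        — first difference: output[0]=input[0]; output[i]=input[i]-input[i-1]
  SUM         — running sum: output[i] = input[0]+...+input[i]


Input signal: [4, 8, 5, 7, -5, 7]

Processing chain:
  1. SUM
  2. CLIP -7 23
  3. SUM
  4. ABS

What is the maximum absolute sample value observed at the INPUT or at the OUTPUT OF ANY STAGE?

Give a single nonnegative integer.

Input: [4, 8, 5, 7, -5, 7] (max |s|=8)
Stage 1 (SUM): sum[0..0]=4, sum[0..1]=12, sum[0..2]=17, sum[0..3]=24, sum[0..4]=19, sum[0..5]=26 -> [4, 12, 17, 24, 19, 26] (max |s|=26)
Stage 2 (CLIP -7 23): clip(4,-7,23)=4, clip(12,-7,23)=12, clip(17,-7,23)=17, clip(24,-7,23)=23, clip(19,-7,23)=19, clip(26,-7,23)=23 -> [4, 12, 17, 23, 19, 23] (max |s|=23)
Stage 3 (SUM): sum[0..0]=4, sum[0..1]=16, sum[0..2]=33, sum[0..3]=56, sum[0..4]=75, sum[0..5]=98 -> [4, 16, 33, 56, 75, 98] (max |s|=98)
Stage 4 (ABS): |4|=4, |16|=16, |33|=33, |56|=56, |75|=75, |98|=98 -> [4, 16, 33, 56, 75, 98] (max |s|=98)
Overall max amplitude: 98

Answer: 98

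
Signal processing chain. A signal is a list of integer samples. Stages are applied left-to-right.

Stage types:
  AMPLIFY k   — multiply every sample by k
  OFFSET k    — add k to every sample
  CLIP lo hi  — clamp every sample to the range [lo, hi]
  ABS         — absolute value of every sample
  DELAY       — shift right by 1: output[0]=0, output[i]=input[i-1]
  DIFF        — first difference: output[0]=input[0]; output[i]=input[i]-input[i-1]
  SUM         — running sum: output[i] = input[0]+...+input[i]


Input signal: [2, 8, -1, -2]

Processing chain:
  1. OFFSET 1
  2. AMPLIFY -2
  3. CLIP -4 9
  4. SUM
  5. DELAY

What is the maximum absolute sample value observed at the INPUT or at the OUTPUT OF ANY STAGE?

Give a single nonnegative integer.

Answer: 18

Derivation:
Input: [2, 8, -1, -2] (max |s|=8)
Stage 1 (OFFSET 1): 2+1=3, 8+1=9, -1+1=0, -2+1=-1 -> [3, 9, 0, -1] (max |s|=9)
Stage 2 (AMPLIFY -2): 3*-2=-6, 9*-2=-18, 0*-2=0, -1*-2=2 -> [-6, -18, 0, 2] (max |s|=18)
Stage 3 (CLIP -4 9): clip(-6,-4,9)=-4, clip(-18,-4,9)=-4, clip(0,-4,9)=0, clip(2,-4,9)=2 -> [-4, -4, 0, 2] (max |s|=4)
Stage 4 (SUM): sum[0..0]=-4, sum[0..1]=-8, sum[0..2]=-8, sum[0..3]=-6 -> [-4, -8, -8, -6] (max |s|=8)
Stage 5 (DELAY): [0, -4, -8, -8] = [0, -4, -8, -8] -> [0, -4, -8, -8] (max |s|=8)
Overall max amplitude: 18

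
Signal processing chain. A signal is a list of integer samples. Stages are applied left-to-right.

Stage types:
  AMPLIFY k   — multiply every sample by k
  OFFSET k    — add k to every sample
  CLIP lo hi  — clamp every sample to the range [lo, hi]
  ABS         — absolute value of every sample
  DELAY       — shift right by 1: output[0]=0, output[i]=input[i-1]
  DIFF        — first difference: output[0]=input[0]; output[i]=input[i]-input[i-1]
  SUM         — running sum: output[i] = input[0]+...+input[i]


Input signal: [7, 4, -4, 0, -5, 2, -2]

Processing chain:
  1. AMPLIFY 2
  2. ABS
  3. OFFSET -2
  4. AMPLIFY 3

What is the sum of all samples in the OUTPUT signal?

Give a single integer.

Answer: 102

Derivation:
Input: [7, 4, -4, 0, -5, 2, -2]
Stage 1 (AMPLIFY 2): 7*2=14, 4*2=8, -4*2=-8, 0*2=0, -5*2=-10, 2*2=4, -2*2=-4 -> [14, 8, -8, 0, -10, 4, -4]
Stage 2 (ABS): |14|=14, |8|=8, |-8|=8, |0|=0, |-10|=10, |4|=4, |-4|=4 -> [14, 8, 8, 0, 10, 4, 4]
Stage 3 (OFFSET -2): 14+-2=12, 8+-2=6, 8+-2=6, 0+-2=-2, 10+-2=8, 4+-2=2, 4+-2=2 -> [12, 6, 6, -2, 8, 2, 2]
Stage 4 (AMPLIFY 3): 12*3=36, 6*3=18, 6*3=18, -2*3=-6, 8*3=24, 2*3=6, 2*3=6 -> [36, 18, 18, -6, 24, 6, 6]
Output sum: 102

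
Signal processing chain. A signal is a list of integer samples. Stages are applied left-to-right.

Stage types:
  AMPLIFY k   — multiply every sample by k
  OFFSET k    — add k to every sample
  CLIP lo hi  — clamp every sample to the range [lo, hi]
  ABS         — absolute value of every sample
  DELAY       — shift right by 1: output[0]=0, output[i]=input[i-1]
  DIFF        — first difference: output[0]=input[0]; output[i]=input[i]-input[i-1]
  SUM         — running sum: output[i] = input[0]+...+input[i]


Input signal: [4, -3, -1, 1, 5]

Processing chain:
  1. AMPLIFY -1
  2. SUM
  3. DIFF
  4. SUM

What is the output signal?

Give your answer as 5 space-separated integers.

Answer: -4 -1 0 -1 -6

Derivation:
Input: [4, -3, -1, 1, 5]
Stage 1 (AMPLIFY -1): 4*-1=-4, -3*-1=3, -1*-1=1, 1*-1=-1, 5*-1=-5 -> [-4, 3, 1, -1, -5]
Stage 2 (SUM): sum[0..0]=-4, sum[0..1]=-1, sum[0..2]=0, sum[0..3]=-1, sum[0..4]=-6 -> [-4, -1, 0, -1, -6]
Stage 3 (DIFF): s[0]=-4, -1--4=3, 0--1=1, -1-0=-1, -6--1=-5 -> [-4, 3, 1, -1, -5]
Stage 4 (SUM): sum[0..0]=-4, sum[0..1]=-1, sum[0..2]=0, sum[0..3]=-1, sum[0..4]=-6 -> [-4, -1, 0, -1, -6]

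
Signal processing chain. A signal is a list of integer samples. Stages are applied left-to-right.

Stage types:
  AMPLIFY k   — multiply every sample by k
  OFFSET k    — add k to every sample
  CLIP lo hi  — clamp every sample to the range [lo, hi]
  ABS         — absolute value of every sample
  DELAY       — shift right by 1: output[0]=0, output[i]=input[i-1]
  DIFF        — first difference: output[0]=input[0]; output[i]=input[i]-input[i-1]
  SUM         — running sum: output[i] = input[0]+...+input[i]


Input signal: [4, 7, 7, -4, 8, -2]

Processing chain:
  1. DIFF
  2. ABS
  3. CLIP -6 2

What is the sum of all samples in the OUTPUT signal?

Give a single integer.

Input: [4, 7, 7, -4, 8, -2]
Stage 1 (DIFF): s[0]=4, 7-4=3, 7-7=0, -4-7=-11, 8--4=12, -2-8=-10 -> [4, 3, 0, -11, 12, -10]
Stage 2 (ABS): |4|=4, |3|=3, |0|=0, |-11|=11, |12|=12, |-10|=10 -> [4, 3, 0, 11, 12, 10]
Stage 3 (CLIP -6 2): clip(4,-6,2)=2, clip(3,-6,2)=2, clip(0,-6,2)=0, clip(11,-6,2)=2, clip(12,-6,2)=2, clip(10,-6,2)=2 -> [2, 2, 0, 2, 2, 2]
Output sum: 10

Answer: 10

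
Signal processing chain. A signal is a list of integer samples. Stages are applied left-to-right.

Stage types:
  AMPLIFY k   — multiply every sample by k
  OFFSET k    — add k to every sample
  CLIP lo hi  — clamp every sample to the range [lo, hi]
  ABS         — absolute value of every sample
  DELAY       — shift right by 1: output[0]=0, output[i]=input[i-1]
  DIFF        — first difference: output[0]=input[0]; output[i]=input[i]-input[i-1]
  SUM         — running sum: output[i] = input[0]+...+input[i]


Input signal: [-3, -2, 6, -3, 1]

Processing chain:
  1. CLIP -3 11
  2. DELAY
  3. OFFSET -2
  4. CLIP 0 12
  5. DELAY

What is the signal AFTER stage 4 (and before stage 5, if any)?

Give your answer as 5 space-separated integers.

Answer: 0 0 0 4 0

Derivation:
Input: [-3, -2, 6, -3, 1]
Stage 1 (CLIP -3 11): clip(-3,-3,11)=-3, clip(-2,-3,11)=-2, clip(6,-3,11)=6, clip(-3,-3,11)=-3, clip(1,-3,11)=1 -> [-3, -2, 6, -3, 1]
Stage 2 (DELAY): [0, -3, -2, 6, -3] = [0, -3, -2, 6, -3] -> [0, -3, -2, 6, -3]
Stage 3 (OFFSET -2): 0+-2=-2, -3+-2=-5, -2+-2=-4, 6+-2=4, -3+-2=-5 -> [-2, -5, -4, 4, -5]
Stage 4 (CLIP 0 12): clip(-2,0,12)=0, clip(-5,0,12)=0, clip(-4,0,12)=0, clip(4,0,12)=4, clip(-5,0,12)=0 -> [0, 0, 0, 4, 0]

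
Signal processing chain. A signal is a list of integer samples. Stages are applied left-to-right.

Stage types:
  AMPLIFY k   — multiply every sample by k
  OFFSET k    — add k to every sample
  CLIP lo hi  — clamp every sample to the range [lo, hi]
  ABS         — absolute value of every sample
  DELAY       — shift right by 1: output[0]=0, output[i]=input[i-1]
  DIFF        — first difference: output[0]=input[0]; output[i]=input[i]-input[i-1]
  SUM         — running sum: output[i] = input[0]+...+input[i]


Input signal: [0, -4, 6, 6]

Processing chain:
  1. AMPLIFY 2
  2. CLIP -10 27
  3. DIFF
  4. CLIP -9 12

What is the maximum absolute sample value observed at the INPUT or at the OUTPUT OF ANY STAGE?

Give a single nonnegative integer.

Input: [0, -4, 6, 6] (max |s|=6)
Stage 1 (AMPLIFY 2): 0*2=0, -4*2=-8, 6*2=12, 6*2=12 -> [0, -8, 12, 12] (max |s|=12)
Stage 2 (CLIP -10 27): clip(0,-10,27)=0, clip(-8,-10,27)=-8, clip(12,-10,27)=12, clip(12,-10,27)=12 -> [0, -8, 12, 12] (max |s|=12)
Stage 3 (DIFF): s[0]=0, -8-0=-8, 12--8=20, 12-12=0 -> [0, -8, 20, 0] (max |s|=20)
Stage 4 (CLIP -9 12): clip(0,-9,12)=0, clip(-8,-9,12)=-8, clip(20,-9,12)=12, clip(0,-9,12)=0 -> [0, -8, 12, 0] (max |s|=12)
Overall max amplitude: 20

Answer: 20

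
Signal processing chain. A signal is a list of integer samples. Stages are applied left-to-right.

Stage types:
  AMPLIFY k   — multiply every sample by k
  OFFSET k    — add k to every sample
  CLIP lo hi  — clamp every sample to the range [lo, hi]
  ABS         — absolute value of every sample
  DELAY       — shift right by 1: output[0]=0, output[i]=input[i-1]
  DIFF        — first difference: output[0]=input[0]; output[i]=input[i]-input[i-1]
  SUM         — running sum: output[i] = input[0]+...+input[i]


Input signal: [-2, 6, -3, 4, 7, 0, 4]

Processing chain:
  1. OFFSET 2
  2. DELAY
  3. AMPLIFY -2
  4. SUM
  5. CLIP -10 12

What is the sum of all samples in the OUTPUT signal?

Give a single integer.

Answer: -50

Derivation:
Input: [-2, 6, -3, 4, 7, 0, 4]
Stage 1 (OFFSET 2): -2+2=0, 6+2=8, -3+2=-1, 4+2=6, 7+2=9, 0+2=2, 4+2=6 -> [0, 8, -1, 6, 9, 2, 6]
Stage 2 (DELAY): [0, 0, 8, -1, 6, 9, 2] = [0, 0, 8, -1, 6, 9, 2] -> [0, 0, 8, -1, 6, 9, 2]
Stage 3 (AMPLIFY -2): 0*-2=0, 0*-2=0, 8*-2=-16, -1*-2=2, 6*-2=-12, 9*-2=-18, 2*-2=-4 -> [0, 0, -16, 2, -12, -18, -4]
Stage 4 (SUM): sum[0..0]=0, sum[0..1]=0, sum[0..2]=-16, sum[0..3]=-14, sum[0..4]=-26, sum[0..5]=-44, sum[0..6]=-48 -> [0, 0, -16, -14, -26, -44, -48]
Stage 5 (CLIP -10 12): clip(0,-10,12)=0, clip(0,-10,12)=0, clip(-16,-10,12)=-10, clip(-14,-10,12)=-10, clip(-26,-10,12)=-10, clip(-44,-10,12)=-10, clip(-48,-10,12)=-10 -> [0, 0, -10, -10, -10, -10, -10]
Output sum: -50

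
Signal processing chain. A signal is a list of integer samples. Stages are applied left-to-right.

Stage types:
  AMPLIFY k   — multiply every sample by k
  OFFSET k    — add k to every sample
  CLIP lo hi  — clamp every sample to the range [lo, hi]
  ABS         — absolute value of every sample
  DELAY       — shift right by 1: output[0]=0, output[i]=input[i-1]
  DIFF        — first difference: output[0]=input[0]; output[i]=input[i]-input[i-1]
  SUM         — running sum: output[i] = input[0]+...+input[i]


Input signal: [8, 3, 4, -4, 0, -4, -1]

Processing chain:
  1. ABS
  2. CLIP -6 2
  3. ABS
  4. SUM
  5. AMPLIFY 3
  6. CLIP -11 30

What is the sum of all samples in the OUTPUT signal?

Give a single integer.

Answer: 144

Derivation:
Input: [8, 3, 4, -4, 0, -4, -1]
Stage 1 (ABS): |8|=8, |3|=3, |4|=4, |-4|=4, |0|=0, |-4|=4, |-1|=1 -> [8, 3, 4, 4, 0, 4, 1]
Stage 2 (CLIP -6 2): clip(8,-6,2)=2, clip(3,-6,2)=2, clip(4,-6,2)=2, clip(4,-6,2)=2, clip(0,-6,2)=0, clip(4,-6,2)=2, clip(1,-6,2)=1 -> [2, 2, 2, 2, 0, 2, 1]
Stage 3 (ABS): |2|=2, |2|=2, |2|=2, |2|=2, |0|=0, |2|=2, |1|=1 -> [2, 2, 2, 2, 0, 2, 1]
Stage 4 (SUM): sum[0..0]=2, sum[0..1]=4, sum[0..2]=6, sum[0..3]=8, sum[0..4]=8, sum[0..5]=10, sum[0..6]=11 -> [2, 4, 6, 8, 8, 10, 11]
Stage 5 (AMPLIFY 3): 2*3=6, 4*3=12, 6*3=18, 8*3=24, 8*3=24, 10*3=30, 11*3=33 -> [6, 12, 18, 24, 24, 30, 33]
Stage 6 (CLIP -11 30): clip(6,-11,30)=6, clip(12,-11,30)=12, clip(18,-11,30)=18, clip(24,-11,30)=24, clip(24,-11,30)=24, clip(30,-11,30)=30, clip(33,-11,30)=30 -> [6, 12, 18, 24, 24, 30, 30]
Output sum: 144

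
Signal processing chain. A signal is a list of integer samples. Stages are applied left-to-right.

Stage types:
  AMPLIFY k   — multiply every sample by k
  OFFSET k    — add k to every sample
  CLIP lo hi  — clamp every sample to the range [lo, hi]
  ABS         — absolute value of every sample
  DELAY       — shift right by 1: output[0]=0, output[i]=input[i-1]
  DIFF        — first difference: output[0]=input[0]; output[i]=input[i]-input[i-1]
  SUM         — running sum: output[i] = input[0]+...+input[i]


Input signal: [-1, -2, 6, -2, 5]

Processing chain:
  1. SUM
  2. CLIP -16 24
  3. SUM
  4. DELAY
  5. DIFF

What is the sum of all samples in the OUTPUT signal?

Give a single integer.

Input: [-1, -2, 6, -2, 5]
Stage 1 (SUM): sum[0..0]=-1, sum[0..1]=-3, sum[0..2]=3, sum[0..3]=1, sum[0..4]=6 -> [-1, -3, 3, 1, 6]
Stage 2 (CLIP -16 24): clip(-1,-16,24)=-1, clip(-3,-16,24)=-3, clip(3,-16,24)=3, clip(1,-16,24)=1, clip(6,-16,24)=6 -> [-1, -3, 3, 1, 6]
Stage 3 (SUM): sum[0..0]=-1, sum[0..1]=-4, sum[0..2]=-1, sum[0..3]=0, sum[0..4]=6 -> [-1, -4, -1, 0, 6]
Stage 4 (DELAY): [0, -1, -4, -1, 0] = [0, -1, -4, -1, 0] -> [0, -1, -4, -1, 0]
Stage 5 (DIFF): s[0]=0, -1-0=-1, -4--1=-3, -1--4=3, 0--1=1 -> [0, -1, -3, 3, 1]
Output sum: 0

Answer: 0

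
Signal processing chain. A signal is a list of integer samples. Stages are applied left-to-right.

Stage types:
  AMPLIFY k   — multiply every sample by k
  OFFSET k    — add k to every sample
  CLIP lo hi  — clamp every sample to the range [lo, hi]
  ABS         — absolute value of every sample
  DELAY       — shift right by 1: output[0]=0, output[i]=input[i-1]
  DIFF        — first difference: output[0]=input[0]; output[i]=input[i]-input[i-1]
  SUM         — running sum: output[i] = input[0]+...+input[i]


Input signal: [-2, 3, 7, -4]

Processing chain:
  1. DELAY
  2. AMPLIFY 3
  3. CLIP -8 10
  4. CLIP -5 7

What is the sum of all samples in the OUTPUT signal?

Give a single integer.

Answer: 9

Derivation:
Input: [-2, 3, 7, -4]
Stage 1 (DELAY): [0, -2, 3, 7] = [0, -2, 3, 7] -> [0, -2, 3, 7]
Stage 2 (AMPLIFY 3): 0*3=0, -2*3=-6, 3*3=9, 7*3=21 -> [0, -6, 9, 21]
Stage 3 (CLIP -8 10): clip(0,-8,10)=0, clip(-6,-8,10)=-6, clip(9,-8,10)=9, clip(21,-8,10)=10 -> [0, -6, 9, 10]
Stage 4 (CLIP -5 7): clip(0,-5,7)=0, clip(-6,-5,7)=-5, clip(9,-5,7)=7, clip(10,-5,7)=7 -> [0, -5, 7, 7]
Output sum: 9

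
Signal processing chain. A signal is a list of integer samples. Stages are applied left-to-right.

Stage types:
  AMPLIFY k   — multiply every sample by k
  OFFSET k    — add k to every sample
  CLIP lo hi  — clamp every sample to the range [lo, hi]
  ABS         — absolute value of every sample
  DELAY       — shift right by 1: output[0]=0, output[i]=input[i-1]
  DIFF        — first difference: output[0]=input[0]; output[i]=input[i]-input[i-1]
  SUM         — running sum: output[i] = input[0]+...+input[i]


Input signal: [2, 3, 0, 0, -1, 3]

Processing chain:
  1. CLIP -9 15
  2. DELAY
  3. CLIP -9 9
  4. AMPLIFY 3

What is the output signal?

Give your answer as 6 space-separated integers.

Answer: 0 6 9 0 0 -3

Derivation:
Input: [2, 3, 0, 0, -1, 3]
Stage 1 (CLIP -9 15): clip(2,-9,15)=2, clip(3,-9,15)=3, clip(0,-9,15)=0, clip(0,-9,15)=0, clip(-1,-9,15)=-1, clip(3,-9,15)=3 -> [2, 3, 0, 0, -1, 3]
Stage 2 (DELAY): [0, 2, 3, 0, 0, -1] = [0, 2, 3, 0, 0, -1] -> [0, 2, 3, 0, 0, -1]
Stage 3 (CLIP -9 9): clip(0,-9,9)=0, clip(2,-9,9)=2, clip(3,-9,9)=3, clip(0,-9,9)=0, clip(0,-9,9)=0, clip(-1,-9,9)=-1 -> [0, 2, 3, 0, 0, -1]
Stage 4 (AMPLIFY 3): 0*3=0, 2*3=6, 3*3=9, 0*3=0, 0*3=0, -1*3=-3 -> [0, 6, 9, 0, 0, -3]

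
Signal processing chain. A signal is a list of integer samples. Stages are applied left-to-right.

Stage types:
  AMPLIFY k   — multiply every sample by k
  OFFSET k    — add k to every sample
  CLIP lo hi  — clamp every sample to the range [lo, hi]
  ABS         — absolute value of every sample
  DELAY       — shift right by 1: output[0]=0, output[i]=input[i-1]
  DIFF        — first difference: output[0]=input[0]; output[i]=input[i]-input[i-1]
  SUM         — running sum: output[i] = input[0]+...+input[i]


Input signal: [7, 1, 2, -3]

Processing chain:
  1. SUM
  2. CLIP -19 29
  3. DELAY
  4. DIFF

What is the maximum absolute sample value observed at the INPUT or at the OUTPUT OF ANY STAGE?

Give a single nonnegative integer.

Input: [7, 1, 2, -3] (max |s|=7)
Stage 1 (SUM): sum[0..0]=7, sum[0..1]=8, sum[0..2]=10, sum[0..3]=7 -> [7, 8, 10, 7] (max |s|=10)
Stage 2 (CLIP -19 29): clip(7,-19,29)=7, clip(8,-19,29)=8, clip(10,-19,29)=10, clip(7,-19,29)=7 -> [7, 8, 10, 7] (max |s|=10)
Stage 3 (DELAY): [0, 7, 8, 10] = [0, 7, 8, 10] -> [0, 7, 8, 10] (max |s|=10)
Stage 4 (DIFF): s[0]=0, 7-0=7, 8-7=1, 10-8=2 -> [0, 7, 1, 2] (max |s|=7)
Overall max amplitude: 10

Answer: 10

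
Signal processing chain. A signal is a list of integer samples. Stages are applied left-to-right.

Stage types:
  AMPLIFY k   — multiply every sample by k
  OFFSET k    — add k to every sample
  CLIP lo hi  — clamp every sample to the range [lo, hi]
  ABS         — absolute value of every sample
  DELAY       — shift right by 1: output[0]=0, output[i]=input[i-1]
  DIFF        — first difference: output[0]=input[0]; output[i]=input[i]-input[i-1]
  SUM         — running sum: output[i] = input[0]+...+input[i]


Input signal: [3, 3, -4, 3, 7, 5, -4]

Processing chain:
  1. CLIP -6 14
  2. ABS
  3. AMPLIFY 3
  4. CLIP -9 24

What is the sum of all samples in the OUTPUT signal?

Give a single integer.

Answer: 87

Derivation:
Input: [3, 3, -4, 3, 7, 5, -4]
Stage 1 (CLIP -6 14): clip(3,-6,14)=3, clip(3,-6,14)=3, clip(-4,-6,14)=-4, clip(3,-6,14)=3, clip(7,-6,14)=7, clip(5,-6,14)=5, clip(-4,-6,14)=-4 -> [3, 3, -4, 3, 7, 5, -4]
Stage 2 (ABS): |3|=3, |3|=3, |-4|=4, |3|=3, |7|=7, |5|=5, |-4|=4 -> [3, 3, 4, 3, 7, 5, 4]
Stage 3 (AMPLIFY 3): 3*3=9, 3*3=9, 4*3=12, 3*3=9, 7*3=21, 5*3=15, 4*3=12 -> [9, 9, 12, 9, 21, 15, 12]
Stage 4 (CLIP -9 24): clip(9,-9,24)=9, clip(9,-9,24)=9, clip(12,-9,24)=12, clip(9,-9,24)=9, clip(21,-9,24)=21, clip(15,-9,24)=15, clip(12,-9,24)=12 -> [9, 9, 12, 9, 21, 15, 12]
Output sum: 87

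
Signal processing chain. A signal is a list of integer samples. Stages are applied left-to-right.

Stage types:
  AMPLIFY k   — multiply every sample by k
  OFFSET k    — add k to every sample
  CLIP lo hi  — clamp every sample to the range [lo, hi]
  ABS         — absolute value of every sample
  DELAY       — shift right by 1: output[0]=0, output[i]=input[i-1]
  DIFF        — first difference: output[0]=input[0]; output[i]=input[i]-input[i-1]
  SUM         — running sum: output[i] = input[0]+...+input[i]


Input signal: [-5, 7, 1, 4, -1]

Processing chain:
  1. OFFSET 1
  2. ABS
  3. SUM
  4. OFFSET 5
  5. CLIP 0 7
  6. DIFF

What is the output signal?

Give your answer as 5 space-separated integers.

Input: [-5, 7, 1, 4, -1]
Stage 1 (OFFSET 1): -5+1=-4, 7+1=8, 1+1=2, 4+1=5, -1+1=0 -> [-4, 8, 2, 5, 0]
Stage 2 (ABS): |-4|=4, |8|=8, |2|=2, |5|=5, |0|=0 -> [4, 8, 2, 5, 0]
Stage 3 (SUM): sum[0..0]=4, sum[0..1]=12, sum[0..2]=14, sum[0..3]=19, sum[0..4]=19 -> [4, 12, 14, 19, 19]
Stage 4 (OFFSET 5): 4+5=9, 12+5=17, 14+5=19, 19+5=24, 19+5=24 -> [9, 17, 19, 24, 24]
Stage 5 (CLIP 0 7): clip(9,0,7)=7, clip(17,0,7)=7, clip(19,0,7)=7, clip(24,0,7)=7, clip(24,0,7)=7 -> [7, 7, 7, 7, 7]
Stage 6 (DIFF): s[0]=7, 7-7=0, 7-7=0, 7-7=0, 7-7=0 -> [7, 0, 0, 0, 0]

Answer: 7 0 0 0 0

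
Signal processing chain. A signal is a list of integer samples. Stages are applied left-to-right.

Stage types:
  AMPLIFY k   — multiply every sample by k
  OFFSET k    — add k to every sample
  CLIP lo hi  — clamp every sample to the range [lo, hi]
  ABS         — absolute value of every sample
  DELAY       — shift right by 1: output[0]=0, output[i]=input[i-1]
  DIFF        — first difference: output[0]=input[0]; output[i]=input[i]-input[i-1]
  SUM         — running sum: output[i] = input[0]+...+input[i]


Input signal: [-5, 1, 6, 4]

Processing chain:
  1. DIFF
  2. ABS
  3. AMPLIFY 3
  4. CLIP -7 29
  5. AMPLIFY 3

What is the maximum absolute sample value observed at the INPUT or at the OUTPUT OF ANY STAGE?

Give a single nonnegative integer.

Input: [-5, 1, 6, 4] (max |s|=6)
Stage 1 (DIFF): s[0]=-5, 1--5=6, 6-1=5, 4-6=-2 -> [-5, 6, 5, -2] (max |s|=6)
Stage 2 (ABS): |-5|=5, |6|=6, |5|=5, |-2|=2 -> [5, 6, 5, 2] (max |s|=6)
Stage 3 (AMPLIFY 3): 5*3=15, 6*3=18, 5*3=15, 2*3=6 -> [15, 18, 15, 6] (max |s|=18)
Stage 4 (CLIP -7 29): clip(15,-7,29)=15, clip(18,-7,29)=18, clip(15,-7,29)=15, clip(6,-7,29)=6 -> [15, 18, 15, 6] (max |s|=18)
Stage 5 (AMPLIFY 3): 15*3=45, 18*3=54, 15*3=45, 6*3=18 -> [45, 54, 45, 18] (max |s|=54)
Overall max amplitude: 54

Answer: 54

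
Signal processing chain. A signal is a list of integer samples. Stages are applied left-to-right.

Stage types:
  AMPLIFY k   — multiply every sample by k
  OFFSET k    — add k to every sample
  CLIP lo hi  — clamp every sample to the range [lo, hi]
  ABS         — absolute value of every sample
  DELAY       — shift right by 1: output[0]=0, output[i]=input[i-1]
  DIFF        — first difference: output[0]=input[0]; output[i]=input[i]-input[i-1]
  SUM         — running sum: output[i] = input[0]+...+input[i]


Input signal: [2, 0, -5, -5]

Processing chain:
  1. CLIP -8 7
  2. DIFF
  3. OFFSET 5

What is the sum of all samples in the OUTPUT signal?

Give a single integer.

Input: [2, 0, -5, -5]
Stage 1 (CLIP -8 7): clip(2,-8,7)=2, clip(0,-8,7)=0, clip(-5,-8,7)=-5, clip(-5,-8,7)=-5 -> [2, 0, -5, -5]
Stage 2 (DIFF): s[0]=2, 0-2=-2, -5-0=-5, -5--5=0 -> [2, -2, -5, 0]
Stage 3 (OFFSET 5): 2+5=7, -2+5=3, -5+5=0, 0+5=5 -> [7, 3, 0, 5]
Output sum: 15

Answer: 15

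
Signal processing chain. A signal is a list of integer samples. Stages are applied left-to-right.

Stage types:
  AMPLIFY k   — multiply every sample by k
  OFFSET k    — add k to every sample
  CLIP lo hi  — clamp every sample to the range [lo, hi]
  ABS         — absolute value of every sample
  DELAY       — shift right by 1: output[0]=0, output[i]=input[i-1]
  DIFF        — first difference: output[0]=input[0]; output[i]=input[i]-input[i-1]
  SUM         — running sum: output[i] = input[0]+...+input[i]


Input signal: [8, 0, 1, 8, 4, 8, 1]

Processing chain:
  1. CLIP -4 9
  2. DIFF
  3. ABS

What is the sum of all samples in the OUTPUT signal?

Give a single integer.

Input: [8, 0, 1, 8, 4, 8, 1]
Stage 1 (CLIP -4 9): clip(8,-4,9)=8, clip(0,-4,9)=0, clip(1,-4,9)=1, clip(8,-4,9)=8, clip(4,-4,9)=4, clip(8,-4,9)=8, clip(1,-4,9)=1 -> [8, 0, 1, 8, 4, 8, 1]
Stage 2 (DIFF): s[0]=8, 0-8=-8, 1-0=1, 8-1=7, 4-8=-4, 8-4=4, 1-8=-7 -> [8, -8, 1, 7, -4, 4, -7]
Stage 3 (ABS): |8|=8, |-8|=8, |1|=1, |7|=7, |-4|=4, |4|=4, |-7|=7 -> [8, 8, 1, 7, 4, 4, 7]
Output sum: 39

Answer: 39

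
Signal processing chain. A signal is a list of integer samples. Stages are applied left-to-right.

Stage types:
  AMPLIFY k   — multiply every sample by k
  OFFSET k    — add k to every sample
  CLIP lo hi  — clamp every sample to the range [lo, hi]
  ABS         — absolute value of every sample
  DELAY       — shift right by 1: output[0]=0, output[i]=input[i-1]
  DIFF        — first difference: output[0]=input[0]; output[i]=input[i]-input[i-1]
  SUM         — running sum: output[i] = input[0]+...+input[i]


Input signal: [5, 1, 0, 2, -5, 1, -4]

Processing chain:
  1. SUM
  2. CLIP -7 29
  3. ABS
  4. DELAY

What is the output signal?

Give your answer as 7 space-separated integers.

Answer: 0 5 6 6 8 3 4

Derivation:
Input: [5, 1, 0, 2, -5, 1, -4]
Stage 1 (SUM): sum[0..0]=5, sum[0..1]=6, sum[0..2]=6, sum[0..3]=8, sum[0..4]=3, sum[0..5]=4, sum[0..6]=0 -> [5, 6, 6, 8, 3, 4, 0]
Stage 2 (CLIP -7 29): clip(5,-7,29)=5, clip(6,-7,29)=6, clip(6,-7,29)=6, clip(8,-7,29)=8, clip(3,-7,29)=3, clip(4,-7,29)=4, clip(0,-7,29)=0 -> [5, 6, 6, 8, 3, 4, 0]
Stage 3 (ABS): |5|=5, |6|=6, |6|=6, |8|=8, |3|=3, |4|=4, |0|=0 -> [5, 6, 6, 8, 3, 4, 0]
Stage 4 (DELAY): [0, 5, 6, 6, 8, 3, 4] = [0, 5, 6, 6, 8, 3, 4] -> [0, 5, 6, 6, 8, 3, 4]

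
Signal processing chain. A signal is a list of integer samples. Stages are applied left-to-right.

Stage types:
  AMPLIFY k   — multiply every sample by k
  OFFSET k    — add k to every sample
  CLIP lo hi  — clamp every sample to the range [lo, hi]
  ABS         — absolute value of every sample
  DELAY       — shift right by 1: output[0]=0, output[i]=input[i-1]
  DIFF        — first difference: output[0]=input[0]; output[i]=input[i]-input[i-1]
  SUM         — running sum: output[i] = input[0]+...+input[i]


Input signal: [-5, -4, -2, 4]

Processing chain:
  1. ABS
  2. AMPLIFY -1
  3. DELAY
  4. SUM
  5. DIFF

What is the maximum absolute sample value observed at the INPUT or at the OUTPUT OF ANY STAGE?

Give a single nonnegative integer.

Answer: 11

Derivation:
Input: [-5, -4, -2, 4] (max |s|=5)
Stage 1 (ABS): |-5|=5, |-4|=4, |-2|=2, |4|=4 -> [5, 4, 2, 4] (max |s|=5)
Stage 2 (AMPLIFY -1): 5*-1=-5, 4*-1=-4, 2*-1=-2, 4*-1=-4 -> [-5, -4, -2, -4] (max |s|=5)
Stage 3 (DELAY): [0, -5, -4, -2] = [0, -5, -4, -2] -> [0, -5, -4, -2] (max |s|=5)
Stage 4 (SUM): sum[0..0]=0, sum[0..1]=-5, sum[0..2]=-9, sum[0..3]=-11 -> [0, -5, -9, -11] (max |s|=11)
Stage 5 (DIFF): s[0]=0, -5-0=-5, -9--5=-4, -11--9=-2 -> [0, -5, -4, -2] (max |s|=5)
Overall max amplitude: 11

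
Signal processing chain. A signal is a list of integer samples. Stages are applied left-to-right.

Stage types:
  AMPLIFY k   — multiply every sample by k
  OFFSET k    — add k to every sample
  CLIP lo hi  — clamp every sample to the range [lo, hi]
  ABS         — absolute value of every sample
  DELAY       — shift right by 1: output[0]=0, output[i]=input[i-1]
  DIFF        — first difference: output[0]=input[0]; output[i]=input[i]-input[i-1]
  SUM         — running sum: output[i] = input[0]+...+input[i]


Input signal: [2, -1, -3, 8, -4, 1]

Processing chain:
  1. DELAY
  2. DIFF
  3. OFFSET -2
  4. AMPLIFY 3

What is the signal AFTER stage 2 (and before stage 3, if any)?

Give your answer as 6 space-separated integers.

Answer: 0 2 -3 -2 11 -12

Derivation:
Input: [2, -1, -3, 8, -4, 1]
Stage 1 (DELAY): [0, 2, -1, -3, 8, -4] = [0, 2, -1, -3, 8, -4] -> [0, 2, -1, -3, 8, -4]
Stage 2 (DIFF): s[0]=0, 2-0=2, -1-2=-3, -3--1=-2, 8--3=11, -4-8=-12 -> [0, 2, -3, -2, 11, -12]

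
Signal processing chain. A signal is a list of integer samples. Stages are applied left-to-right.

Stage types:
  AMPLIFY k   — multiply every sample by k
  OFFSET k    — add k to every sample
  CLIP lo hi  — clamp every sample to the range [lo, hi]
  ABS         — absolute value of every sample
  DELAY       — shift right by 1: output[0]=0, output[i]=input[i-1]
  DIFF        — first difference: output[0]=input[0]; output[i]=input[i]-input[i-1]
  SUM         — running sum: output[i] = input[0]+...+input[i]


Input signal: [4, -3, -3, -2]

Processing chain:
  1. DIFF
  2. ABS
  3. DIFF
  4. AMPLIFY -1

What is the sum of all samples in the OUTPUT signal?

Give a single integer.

Input: [4, -3, -3, -2]
Stage 1 (DIFF): s[0]=4, -3-4=-7, -3--3=0, -2--3=1 -> [4, -7, 0, 1]
Stage 2 (ABS): |4|=4, |-7|=7, |0|=0, |1|=1 -> [4, 7, 0, 1]
Stage 3 (DIFF): s[0]=4, 7-4=3, 0-7=-7, 1-0=1 -> [4, 3, -7, 1]
Stage 4 (AMPLIFY -1): 4*-1=-4, 3*-1=-3, -7*-1=7, 1*-1=-1 -> [-4, -3, 7, -1]
Output sum: -1

Answer: -1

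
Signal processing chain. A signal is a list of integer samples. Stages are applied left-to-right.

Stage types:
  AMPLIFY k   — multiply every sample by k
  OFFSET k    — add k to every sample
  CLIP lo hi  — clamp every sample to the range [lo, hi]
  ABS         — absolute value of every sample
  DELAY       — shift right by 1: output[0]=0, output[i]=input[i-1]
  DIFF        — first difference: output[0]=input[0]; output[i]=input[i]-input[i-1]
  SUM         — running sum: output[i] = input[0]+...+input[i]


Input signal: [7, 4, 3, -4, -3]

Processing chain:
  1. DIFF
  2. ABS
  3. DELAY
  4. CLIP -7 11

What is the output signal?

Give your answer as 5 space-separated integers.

Answer: 0 7 3 1 7

Derivation:
Input: [7, 4, 3, -4, -3]
Stage 1 (DIFF): s[0]=7, 4-7=-3, 3-4=-1, -4-3=-7, -3--4=1 -> [7, -3, -1, -7, 1]
Stage 2 (ABS): |7|=7, |-3|=3, |-1|=1, |-7|=7, |1|=1 -> [7, 3, 1, 7, 1]
Stage 3 (DELAY): [0, 7, 3, 1, 7] = [0, 7, 3, 1, 7] -> [0, 7, 3, 1, 7]
Stage 4 (CLIP -7 11): clip(0,-7,11)=0, clip(7,-7,11)=7, clip(3,-7,11)=3, clip(1,-7,11)=1, clip(7,-7,11)=7 -> [0, 7, 3, 1, 7]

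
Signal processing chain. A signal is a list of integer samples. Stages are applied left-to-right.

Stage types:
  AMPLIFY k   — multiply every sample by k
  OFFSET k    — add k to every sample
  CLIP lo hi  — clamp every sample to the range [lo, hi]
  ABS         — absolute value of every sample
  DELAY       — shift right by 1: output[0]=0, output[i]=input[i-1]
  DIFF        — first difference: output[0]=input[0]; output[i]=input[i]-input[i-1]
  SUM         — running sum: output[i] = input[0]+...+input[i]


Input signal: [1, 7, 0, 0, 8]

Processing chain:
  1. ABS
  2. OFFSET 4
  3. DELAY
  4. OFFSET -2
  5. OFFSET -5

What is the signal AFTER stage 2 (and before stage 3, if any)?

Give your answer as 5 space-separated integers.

Answer: 5 11 4 4 12

Derivation:
Input: [1, 7, 0, 0, 8]
Stage 1 (ABS): |1|=1, |7|=7, |0|=0, |0|=0, |8|=8 -> [1, 7, 0, 0, 8]
Stage 2 (OFFSET 4): 1+4=5, 7+4=11, 0+4=4, 0+4=4, 8+4=12 -> [5, 11, 4, 4, 12]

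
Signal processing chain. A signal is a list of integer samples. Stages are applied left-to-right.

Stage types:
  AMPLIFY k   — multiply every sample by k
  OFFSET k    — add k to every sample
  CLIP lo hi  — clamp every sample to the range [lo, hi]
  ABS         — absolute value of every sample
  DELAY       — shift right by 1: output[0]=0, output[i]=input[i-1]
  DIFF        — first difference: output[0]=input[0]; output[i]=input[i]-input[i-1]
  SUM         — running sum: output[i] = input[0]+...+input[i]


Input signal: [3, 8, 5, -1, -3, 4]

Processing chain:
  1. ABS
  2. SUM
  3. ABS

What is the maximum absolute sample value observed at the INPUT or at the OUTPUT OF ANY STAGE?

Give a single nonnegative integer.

Input: [3, 8, 5, -1, -3, 4] (max |s|=8)
Stage 1 (ABS): |3|=3, |8|=8, |5|=5, |-1|=1, |-3|=3, |4|=4 -> [3, 8, 5, 1, 3, 4] (max |s|=8)
Stage 2 (SUM): sum[0..0]=3, sum[0..1]=11, sum[0..2]=16, sum[0..3]=17, sum[0..4]=20, sum[0..5]=24 -> [3, 11, 16, 17, 20, 24] (max |s|=24)
Stage 3 (ABS): |3|=3, |11|=11, |16|=16, |17|=17, |20|=20, |24|=24 -> [3, 11, 16, 17, 20, 24] (max |s|=24)
Overall max amplitude: 24

Answer: 24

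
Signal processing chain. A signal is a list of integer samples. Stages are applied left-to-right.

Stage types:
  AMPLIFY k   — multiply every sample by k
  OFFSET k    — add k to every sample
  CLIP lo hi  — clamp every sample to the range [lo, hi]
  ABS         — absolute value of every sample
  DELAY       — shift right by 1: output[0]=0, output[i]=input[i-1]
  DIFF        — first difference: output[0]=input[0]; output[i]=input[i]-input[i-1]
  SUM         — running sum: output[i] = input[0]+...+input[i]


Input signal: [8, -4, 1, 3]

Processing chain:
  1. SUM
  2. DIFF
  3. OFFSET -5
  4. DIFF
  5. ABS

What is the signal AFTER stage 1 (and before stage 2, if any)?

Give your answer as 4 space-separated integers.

Answer: 8 4 5 8

Derivation:
Input: [8, -4, 1, 3]
Stage 1 (SUM): sum[0..0]=8, sum[0..1]=4, sum[0..2]=5, sum[0..3]=8 -> [8, 4, 5, 8]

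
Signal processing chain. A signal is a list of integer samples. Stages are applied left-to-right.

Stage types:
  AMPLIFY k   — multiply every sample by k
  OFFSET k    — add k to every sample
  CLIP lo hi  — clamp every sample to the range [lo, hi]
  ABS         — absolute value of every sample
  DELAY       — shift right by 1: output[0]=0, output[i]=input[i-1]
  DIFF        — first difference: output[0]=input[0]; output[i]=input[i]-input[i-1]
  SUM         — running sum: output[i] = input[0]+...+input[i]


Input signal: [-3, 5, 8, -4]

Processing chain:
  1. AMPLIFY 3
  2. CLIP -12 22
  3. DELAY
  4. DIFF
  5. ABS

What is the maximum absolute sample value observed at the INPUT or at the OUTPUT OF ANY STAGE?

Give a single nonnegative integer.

Input: [-3, 5, 8, -4] (max |s|=8)
Stage 1 (AMPLIFY 3): -3*3=-9, 5*3=15, 8*3=24, -4*3=-12 -> [-9, 15, 24, -12] (max |s|=24)
Stage 2 (CLIP -12 22): clip(-9,-12,22)=-9, clip(15,-12,22)=15, clip(24,-12,22)=22, clip(-12,-12,22)=-12 -> [-9, 15, 22, -12] (max |s|=22)
Stage 3 (DELAY): [0, -9, 15, 22] = [0, -9, 15, 22] -> [0, -9, 15, 22] (max |s|=22)
Stage 4 (DIFF): s[0]=0, -9-0=-9, 15--9=24, 22-15=7 -> [0, -9, 24, 7] (max |s|=24)
Stage 5 (ABS): |0|=0, |-9|=9, |24|=24, |7|=7 -> [0, 9, 24, 7] (max |s|=24)
Overall max amplitude: 24

Answer: 24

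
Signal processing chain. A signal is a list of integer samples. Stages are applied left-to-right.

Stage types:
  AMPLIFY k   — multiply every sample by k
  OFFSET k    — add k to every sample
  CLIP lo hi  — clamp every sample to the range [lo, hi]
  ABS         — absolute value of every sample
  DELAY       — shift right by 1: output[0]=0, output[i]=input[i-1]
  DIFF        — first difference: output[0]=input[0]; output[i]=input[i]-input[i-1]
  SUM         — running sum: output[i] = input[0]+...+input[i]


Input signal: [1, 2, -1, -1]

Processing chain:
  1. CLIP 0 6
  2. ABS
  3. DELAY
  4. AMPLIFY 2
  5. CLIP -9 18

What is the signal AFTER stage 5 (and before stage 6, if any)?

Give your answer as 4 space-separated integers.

Answer: 0 2 4 0

Derivation:
Input: [1, 2, -1, -1]
Stage 1 (CLIP 0 6): clip(1,0,6)=1, clip(2,0,6)=2, clip(-1,0,6)=0, clip(-1,0,6)=0 -> [1, 2, 0, 0]
Stage 2 (ABS): |1|=1, |2|=2, |0|=0, |0|=0 -> [1, 2, 0, 0]
Stage 3 (DELAY): [0, 1, 2, 0] = [0, 1, 2, 0] -> [0, 1, 2, 0]
Stage 4 (AMPLIFY 2): 0*2=0, 1*2=2, 2*2=4, 0*2=0 -> [0, 2, 4, 0]
Stage 5 (CLIP -9 18): clip(0,-9,18)=0, clip(2,-9,18)=2, clip(4,-9,18)=4, clip(0,-9,18)=0 -> [0, 2, 4, 0]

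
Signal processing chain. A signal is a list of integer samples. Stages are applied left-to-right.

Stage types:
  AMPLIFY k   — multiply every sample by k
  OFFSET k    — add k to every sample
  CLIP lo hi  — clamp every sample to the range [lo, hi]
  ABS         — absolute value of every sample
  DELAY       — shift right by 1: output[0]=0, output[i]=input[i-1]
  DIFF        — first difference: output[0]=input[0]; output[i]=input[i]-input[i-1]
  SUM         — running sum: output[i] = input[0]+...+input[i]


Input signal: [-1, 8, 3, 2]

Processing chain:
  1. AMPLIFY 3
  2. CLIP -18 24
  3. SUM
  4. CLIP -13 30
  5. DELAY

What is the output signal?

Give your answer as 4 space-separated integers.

Answer: 0 -3 21 30

Derivation:
Input: [-1, 8, 3, 2]
Stage 1 (AMPLIFY 3): -1*3=-3, 8*3=24, 3*3=9, 2*3=6 -> [-3, 24, 9, 6]
Stage 2 (CLIP -18 24): clip(-3,-18,24)=-3, clip(24,-18,24)=24, clip(9,-18,24)=9, clip(6,-18,24)=6 -> [-3, 24, 9, 6]
Stage 3 (SUM): sum[0..0]=-3, sum[0..1]=21, sum[0..2]=30, sum[0..3]=36 -> [-3, 21, 30, 36]
Stage 4 (CLIP -13 30): clip(-3,-13,30)=-3, clip(21,-13,30)=21, clip(30,-13,30)=30, clip(36,-13,30)=30 -> [-3, 21, 30, 30]
Stage 5 (DELAY): [0, -3, 21, 30] = [0, -3, 21, 30] -> [0, -3, 21, 30]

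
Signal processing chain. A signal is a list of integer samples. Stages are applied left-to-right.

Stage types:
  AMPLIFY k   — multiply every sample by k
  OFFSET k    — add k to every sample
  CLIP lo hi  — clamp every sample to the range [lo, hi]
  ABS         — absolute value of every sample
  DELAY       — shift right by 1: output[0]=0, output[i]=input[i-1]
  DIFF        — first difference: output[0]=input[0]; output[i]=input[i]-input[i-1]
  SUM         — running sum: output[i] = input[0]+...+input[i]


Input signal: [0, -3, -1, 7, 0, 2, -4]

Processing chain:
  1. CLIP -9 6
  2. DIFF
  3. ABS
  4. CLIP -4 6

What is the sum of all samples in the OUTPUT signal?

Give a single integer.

Answer: 25

Derivation:
Input: [0, -3, -1, 7, 0, 2, -4]
Stage 1 (CLIP -9 6): clip(0,-9,6)=0, clip(-3,-9,6)=-3, clip(-1,-9,6)=-1, clip(7,-9,6)=6, clip(0,-9,6)=0, clip(2,-9,6)=2, clip(-4,-9,6)=-4 -> [0, -3, -1, 6, 0, 2, -4]
Stage 2 (DIFF): s[0]=0, -3-0=-3, -1--3=2, 6--1=7, 0-6=-6, 2-0=2, -4-2=-6 -> [0, -3, 2, 7, -6, 2, -6]
Stage 3 (ABS): |0|=0, |-3|=3, |2|=2, |7|=7, |-6|=6, |2|=2, |-6|=6 -> [0, 3, 2, 7, 6, 2, 6]
Stage 4 (CLIP -4 6): clip(0,-4,6)=0, clip(3,-4,6)=3, clip(2,-4,6)=2, clip(7,-4,6)=6, clip(6,-4,6)=6, clip(2,-4,6)=2, clip(6,-4,6)=6 -> [0, 3, 2, 6, 6, 2, 6]
Output sum: 25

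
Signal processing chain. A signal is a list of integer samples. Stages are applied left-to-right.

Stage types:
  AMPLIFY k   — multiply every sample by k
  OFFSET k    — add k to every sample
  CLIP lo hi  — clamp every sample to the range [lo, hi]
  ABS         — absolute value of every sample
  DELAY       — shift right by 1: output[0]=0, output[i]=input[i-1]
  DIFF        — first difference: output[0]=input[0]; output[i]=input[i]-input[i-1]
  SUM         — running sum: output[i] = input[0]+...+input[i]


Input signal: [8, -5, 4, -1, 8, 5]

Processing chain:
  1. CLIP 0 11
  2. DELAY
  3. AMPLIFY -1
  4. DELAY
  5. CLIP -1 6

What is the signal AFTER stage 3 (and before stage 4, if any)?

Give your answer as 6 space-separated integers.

Input: [8, -5, 4, -1, 8, 5]
Stage 1 (CLIP 0 11): clip(8,0,11)=8, clip(-5,0,11)=0, clip(4,0,11)=4, clip(-1,0,11)=0, clip(8,0,11)=8, clip(5,0,11)=5 -> [8, 0, 4, 0, 8, 5]
Stage 2 (DELAY): [0, 8, 0, 4, 0, 8] = [0, 8, 0, 4, 0, 8] -> [0, 8, 0, 4, 0, 8]
Stage 3 (AMPLIFY -1): 0*-1=0, 8*-1=-8, 0*-1=0, 4*-1=-4, 0*-1=0, 8*-1=-8 -> [0, -8, 0, -4, 0, -8]

Answer: 0 -8 0 -4 0 -8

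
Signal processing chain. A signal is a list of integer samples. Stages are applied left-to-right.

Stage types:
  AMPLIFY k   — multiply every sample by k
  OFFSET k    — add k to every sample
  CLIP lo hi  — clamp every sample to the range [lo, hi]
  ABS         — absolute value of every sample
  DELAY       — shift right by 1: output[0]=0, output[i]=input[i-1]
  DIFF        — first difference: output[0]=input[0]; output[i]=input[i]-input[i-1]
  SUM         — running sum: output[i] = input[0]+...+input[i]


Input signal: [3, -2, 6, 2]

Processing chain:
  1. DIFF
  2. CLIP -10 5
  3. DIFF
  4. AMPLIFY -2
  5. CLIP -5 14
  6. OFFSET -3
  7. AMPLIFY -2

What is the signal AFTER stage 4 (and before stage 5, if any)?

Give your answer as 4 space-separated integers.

Input: [3, -2, 6, 2]
Stage 1 (DIFF): s[0]=3, -2-3=-5, 6--2=8, 2-6=-4 -> [3, -5, 8, -4]
Stage 2 (CLIP -10 5): clip(3,-10,5)=3, clip(-5,-10,5)=-5, clip(8,-10,5)=5, clip(-4,-10,5)=-4 -> [3, -5, 5, -4]
Stage 3 (DIFF): s[0]=3, -5-3=-8, 5--5=10, -4-5=-9 -> [3, -8, 10, -9]
Stage 4 (AMPLIFY -2): 3*-2=-6, -8*-2=16, 10*-2=-20, -9*-2=18 -> [-6, 16, -20, 18]

Answer: -6 16 -20 18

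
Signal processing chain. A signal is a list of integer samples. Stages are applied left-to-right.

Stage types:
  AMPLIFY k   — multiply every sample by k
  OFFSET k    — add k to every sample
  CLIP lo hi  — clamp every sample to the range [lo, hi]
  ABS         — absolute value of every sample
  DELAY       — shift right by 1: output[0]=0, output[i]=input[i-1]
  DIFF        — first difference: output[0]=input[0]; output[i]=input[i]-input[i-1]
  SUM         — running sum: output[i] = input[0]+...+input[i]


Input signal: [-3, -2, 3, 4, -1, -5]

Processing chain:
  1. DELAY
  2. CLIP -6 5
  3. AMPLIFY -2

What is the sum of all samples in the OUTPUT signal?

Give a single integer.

Input: [-3, -2, 3, 4, -1, -5]
Stage 1 (DELAY): [0, -3, -2, 3, 4, -1] = [0, -3, -2, 3, 4, -1] -> [0, -3, -2, 3, 4, -1]
Stage 2 (CLIP -6 5): clip(0,-6,5)=0, clip(-3,-6,5)=-3, clip(-2,-6,5)=-2, clip(3,-6,5)=3, clip(4,-6,5)=4, clip(-1,-6,5)=-1 -> [0, -3, -2, 3, 4, -1]
Stage 3 (AMPLIFY -2): 0*-2=0, -3*-2=6, -2*-2=4, 3*-2=-6, 4*-2=-8, -1*-2=2 -> [0, 6, 4, -6, -8, 2]
Output sum: -2

Answer: -2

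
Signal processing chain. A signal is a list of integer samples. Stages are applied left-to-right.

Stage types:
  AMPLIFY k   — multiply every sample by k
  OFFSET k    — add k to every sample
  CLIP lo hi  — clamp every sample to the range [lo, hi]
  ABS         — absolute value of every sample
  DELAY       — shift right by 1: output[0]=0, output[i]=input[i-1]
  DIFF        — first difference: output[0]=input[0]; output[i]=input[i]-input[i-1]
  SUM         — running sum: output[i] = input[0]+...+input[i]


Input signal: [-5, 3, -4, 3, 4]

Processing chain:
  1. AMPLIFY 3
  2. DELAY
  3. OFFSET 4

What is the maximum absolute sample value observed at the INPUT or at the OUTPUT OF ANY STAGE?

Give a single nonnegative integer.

Answer: 15

Derivation:
Input: [-5, 3, -4, 3, 4] (max |s|=5)
Stage 1 (AMPLIFY 3): -5*3=-15, 3*3=9, -4*3=-12, 3*3=9, 4*3=12 -> [-15, 9, -12, 9, 12] (max |s|=15)
Stage 2 (DELAY): [0, -15, 9, -12, 9] = [0, -15, 9, -12, 9] -> [0, -15, 9, -12, 9] (max |s|=15)
Stage 3 (OFFSET 4): 0+4=4, -15+4=-11, 9+4=13, -12+4=-8, 9+4=13 -> [4, -11, 13, -8, 13] (max |s|=13)
Overall max amplitude: 15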